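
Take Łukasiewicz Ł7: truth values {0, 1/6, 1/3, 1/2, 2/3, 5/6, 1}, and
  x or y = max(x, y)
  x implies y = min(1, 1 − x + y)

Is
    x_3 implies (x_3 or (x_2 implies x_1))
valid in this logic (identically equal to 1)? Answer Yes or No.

Yes

At x_1 = 1/3, x_2 = 1/6, x_3 = 1/3, for instance:
x_2 implies x_1 = 1/6 implies 1/3 = 1
x_3 or (x_2 implies x_1) = 1/3 or 1 = 1
x_3 implies (x_3 or (x_2 implies x_1)) = 1/3 implies 1 = 1
and checking the remaining 342 assignments likewise gives ≥ 1 in every case.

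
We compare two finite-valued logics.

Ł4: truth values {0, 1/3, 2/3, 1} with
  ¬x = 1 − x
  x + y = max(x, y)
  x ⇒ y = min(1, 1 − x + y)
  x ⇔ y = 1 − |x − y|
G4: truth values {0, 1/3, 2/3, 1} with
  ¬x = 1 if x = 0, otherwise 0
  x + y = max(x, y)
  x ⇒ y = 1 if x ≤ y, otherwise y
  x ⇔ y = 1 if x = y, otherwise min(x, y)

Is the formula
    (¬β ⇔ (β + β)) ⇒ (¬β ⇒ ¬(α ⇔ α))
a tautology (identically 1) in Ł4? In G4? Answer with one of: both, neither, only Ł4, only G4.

only G4

In Ł4: at α = 0, β = 1/3 the value is 2/3 — not a tautology.
In G4: every assignment gives 1 — tautology.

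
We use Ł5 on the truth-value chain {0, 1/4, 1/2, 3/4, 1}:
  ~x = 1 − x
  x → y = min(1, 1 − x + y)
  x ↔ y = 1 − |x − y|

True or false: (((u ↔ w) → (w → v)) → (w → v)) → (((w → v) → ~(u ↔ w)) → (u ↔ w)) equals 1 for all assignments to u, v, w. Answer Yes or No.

No

Counterexample: take u = 0, v = 1/4, w = 3/4.
u ↔ w = 0 ↔ 3/4 = 1/4
w → v = 3/4 → 1/4 = 1/2
(u ↔ w) → (w → v) = 1/4 → 1/2 = 1
w → v = 3/4 → 1/4 = 1/2
((u ↔ w) → (w → v)) → (w → v) = 1 → 1/2 = 1/2
w → v = 3/4 → 1/4 = 1/2
u ↔ w = 0 ↔ 3/4 = 1/4
~(u ↔ w) = ~1/4 = 3/4
(w → v) → ~(u ↔ w) = 1/2 → 3/4 = 1
u ↔ w = 0 ↔ 3/4 = 1/4
((w → v) → ~(u ↔ w)) → (u ↔ w) = 1 → 1/4 = 1/4
(((u ↔ w) → (w → v)) → (w → v)) → (((w → v) → ~(u ↔ w)) → (u ↔ w)) = 1/2 → 1/4 = 3/4
This gives 3/4 ≠ 1.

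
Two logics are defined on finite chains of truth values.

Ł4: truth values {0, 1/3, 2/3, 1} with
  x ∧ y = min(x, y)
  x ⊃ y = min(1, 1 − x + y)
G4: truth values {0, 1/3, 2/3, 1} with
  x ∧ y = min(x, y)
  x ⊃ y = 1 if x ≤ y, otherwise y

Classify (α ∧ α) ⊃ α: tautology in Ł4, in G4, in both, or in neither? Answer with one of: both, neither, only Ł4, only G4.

In Ł4: every assignment gives 1 — tautology.
In G4: every assignment gives 1 — tautology.

both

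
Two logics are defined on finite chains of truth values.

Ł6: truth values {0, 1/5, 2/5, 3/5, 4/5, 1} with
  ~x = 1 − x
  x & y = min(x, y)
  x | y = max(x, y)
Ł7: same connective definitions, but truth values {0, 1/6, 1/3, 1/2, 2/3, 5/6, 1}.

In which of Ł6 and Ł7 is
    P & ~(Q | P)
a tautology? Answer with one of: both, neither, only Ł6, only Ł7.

In Ł6: at P = 0, Q = 0 the value is 0 — not a tautology.
In Ł7: at P = 0, Q = 0 the value is 0 — not a tautology.

neither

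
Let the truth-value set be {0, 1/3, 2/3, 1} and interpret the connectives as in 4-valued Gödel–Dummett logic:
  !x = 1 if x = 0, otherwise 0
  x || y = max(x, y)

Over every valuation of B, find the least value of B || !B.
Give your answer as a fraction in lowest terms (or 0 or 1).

Take B = 1/3:
!B = !1/3 = 0
B || !B = 1/3 || 0 = 1/3
No assignment yields a value below 1/3, so this is the minimum.

1/3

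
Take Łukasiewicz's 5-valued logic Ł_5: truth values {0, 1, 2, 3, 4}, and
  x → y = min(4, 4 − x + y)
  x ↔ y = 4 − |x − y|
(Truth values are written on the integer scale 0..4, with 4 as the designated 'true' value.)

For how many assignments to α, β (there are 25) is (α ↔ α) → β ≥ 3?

10

value 4: 5 assignments (counts)
value 3: 5 assignments (counts)
value 2: 5 assignments
value 1: 5 assignments
value 0: 5 assignments
So 10 of the 25 assignments meet the threshold.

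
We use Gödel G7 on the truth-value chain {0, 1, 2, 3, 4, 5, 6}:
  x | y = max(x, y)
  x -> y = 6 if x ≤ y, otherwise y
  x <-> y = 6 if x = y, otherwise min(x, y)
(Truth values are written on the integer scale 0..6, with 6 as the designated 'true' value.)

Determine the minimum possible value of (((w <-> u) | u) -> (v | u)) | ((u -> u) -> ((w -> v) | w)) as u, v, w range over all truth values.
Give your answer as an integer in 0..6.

Take u = 1, v = 0, w = 1:
w <-> u = 1 <-> 1 = 6
(w <-> u) | u = 6 | 1 = 6
v | u = 0 | 1 = 1
((w <-> u) | u) -> (v | u) = 6 -> 1 = 1
u -> u = 1 -> 1 = 6
w -> v = 1 -> 0 = 0
(w -> v) | w = 0 | 1 = 1
(u -> u) -> ((w -> v) | w) = 6 -> 1 = 1
(((w <-> u) | u) -> (v | u)) | ((u -> u) -> ((w -> v) | w)) = 1 | 1 = 1
No assignment yields a value below 1, so this is the minimum.

1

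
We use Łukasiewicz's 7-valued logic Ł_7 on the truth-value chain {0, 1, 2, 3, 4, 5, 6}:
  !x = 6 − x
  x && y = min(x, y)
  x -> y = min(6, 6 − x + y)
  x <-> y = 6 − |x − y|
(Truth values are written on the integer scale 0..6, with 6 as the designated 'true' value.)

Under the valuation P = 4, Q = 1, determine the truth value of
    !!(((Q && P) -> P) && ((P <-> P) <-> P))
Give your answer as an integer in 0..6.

Q && P = 1 && 4 = 1
(Q && P) -> P = 1 -> 4 = 6
P <-> P = 4 <-> 4 = 6
(P <-> P) <-> P = 6 <-> 4 = 4
((Q && P) -> P) && ((P <-> P) <-> P) = 6 && 4 = 4
!(((Q && P) -> P) && ((P <-> P) <-> P)) = !4 = 2
!!(((Q && P) -> P) && ((P <-> P) <-> P)) = !2 = 4

4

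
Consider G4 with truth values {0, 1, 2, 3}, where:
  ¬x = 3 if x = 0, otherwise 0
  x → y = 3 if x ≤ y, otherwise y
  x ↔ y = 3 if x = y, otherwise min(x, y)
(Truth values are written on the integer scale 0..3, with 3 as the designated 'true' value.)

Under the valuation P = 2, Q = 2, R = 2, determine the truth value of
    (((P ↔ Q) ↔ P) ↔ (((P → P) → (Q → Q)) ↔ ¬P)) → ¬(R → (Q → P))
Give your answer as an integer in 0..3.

P ↔ Q = 2 ↔ 2 = 3
(P ↔ Q) ↔ P = 3 ↔ 2 = 2
P → P = 2 → 2 = 3
Q → Q = 2 → 2 = 3
(P → P) → (Q → Q) = 3 → 3 = 3
¬P = ¬2 = 0
((P → P) → (Q → Q)) ↔ ¬P = 3 ↔ 0 = 0
((P ↔ Q) ↔ P) ↔ (((P → P) → (Q → Q)) ↔ ¬P) = 2 ↔ 0 = 0
Q → P = 2 → 2 = 3
R → (Q → P) = 2 → 3 = 3
¬(R → (Q → P)) = ¬3 = 0
(((P ↔ Q) ↔ P) ↔ (((P → P) → (Q → Q)) ↔ ¬P)) → ¬(R → (Q → P)) = 0 → 0 = 3

3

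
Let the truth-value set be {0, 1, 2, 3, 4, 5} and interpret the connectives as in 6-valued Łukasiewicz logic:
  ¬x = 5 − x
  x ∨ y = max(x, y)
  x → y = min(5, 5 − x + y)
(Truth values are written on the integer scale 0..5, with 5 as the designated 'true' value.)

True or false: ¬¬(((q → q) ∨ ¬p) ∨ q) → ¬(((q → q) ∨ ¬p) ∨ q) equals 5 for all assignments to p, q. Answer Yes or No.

No

Counterexample: take p = 0, q = 0.
q → q = 0 → 0 = 5
¬p = ¬0 = 5
(q → q) ∨ ¬p = 5 ∨ 5 = 5
((q → q) ∨ ¬p) ∨ q = 5 ∨ 0 = 5
¬(((q → q) ∨ ¬p) ∨ q) = ¬5 = 0
¬¬(((q → q) ∨ ¬p) ∨ q) = ¬0 = 5
¬(((q → q) ∨ ¬p) ∨ q) = ¬5 = 0
¬¬(((q → q) ∨ ¬p) ∨ q) → ¬(((q → q) ∨ ¬p) ∨ q) = 5 → 0 = 0
This gives 0 ≠ 5.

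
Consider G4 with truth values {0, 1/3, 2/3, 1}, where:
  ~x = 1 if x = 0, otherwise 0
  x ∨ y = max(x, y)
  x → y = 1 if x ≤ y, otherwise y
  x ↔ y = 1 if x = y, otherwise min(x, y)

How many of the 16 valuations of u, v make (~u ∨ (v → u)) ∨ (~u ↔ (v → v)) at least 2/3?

14

u = 0, v = 0 ↦ 1  ≥
u = 0, v = 1/3 ↦ 1  ≥
u = 0, v = 2/3 ↦ 1  ≥
u = 0, v = 1 ↦ 1  ≥
u = 1/3, v = 0 ↦ 1  ≥
u = 1/3, v = 1/3 ↦ 1  ≥
u = 1/3, v = 2/3 ↦ 1/3  <
u = 1/3, v = 1 ↦ 1/3  <
u = 2/3, v = 0 ↦ 1  ≥
u = 2/3, v = 1/3 ↦ 1  ≥
u = 2/3, v = 2/3 ↦ 1  ≥
u = 2/3, v = 1 ↦ 2/3  ≥
u = 1, v = 0 ↦ 1  ≥
u = 1, v = 1/3 ↦ 1  ≥
u = 1, v = 2/3 ↦ 1  ≥
u = 1, v = 1 ↦ 1  ≥
So 14 of the 16 assignments meet the threshold.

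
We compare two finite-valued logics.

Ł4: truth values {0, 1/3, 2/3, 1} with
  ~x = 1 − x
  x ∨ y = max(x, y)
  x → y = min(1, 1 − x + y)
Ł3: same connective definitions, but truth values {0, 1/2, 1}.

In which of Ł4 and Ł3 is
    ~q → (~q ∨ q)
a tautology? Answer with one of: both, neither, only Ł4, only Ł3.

both

In Ł4: every assignment gives 1 — tautology.
In Ł3: every assignment gives 1 — tautology.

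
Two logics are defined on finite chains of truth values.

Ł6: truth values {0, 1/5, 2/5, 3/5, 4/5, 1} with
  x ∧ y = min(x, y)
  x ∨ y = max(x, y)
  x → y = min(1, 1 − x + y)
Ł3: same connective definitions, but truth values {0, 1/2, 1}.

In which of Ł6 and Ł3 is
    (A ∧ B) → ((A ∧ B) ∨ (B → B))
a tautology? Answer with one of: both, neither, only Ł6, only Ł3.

In Ł6: every assignment gives 1 — tautology.
In Ł3: every assignment gives 1 — tautology.

both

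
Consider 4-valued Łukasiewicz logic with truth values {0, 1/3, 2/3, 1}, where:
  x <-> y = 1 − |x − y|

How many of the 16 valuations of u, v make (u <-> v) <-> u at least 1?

5

u = 0, v = 0 ↦ 0  <
u = 0, v = 1/3 ↦ 1/3  <
u = 0, v = 2/3 ↦ 2/3  <
u = 0, v = 1 ↦ 1  ≥
u = 1/3, v = 0 ↦ 2/3  <
u = 1/3, v = 1/3 ↦ 1/3  <
u = 1/3, v = 2/3 ↦ 2/3  <
u = 1/3, v = 1 ↦ 1  ≥
u = 2/3, v = 0 ↦ 2/3  <
u = 2/3, v = 1/3 ↦ 1  ≥
u = 2/3, v = 2/3 ↦ 2/3  <
u = 2/3, v = 1 ↦ 1  ≥
u = 1, v = 0 ↦ 0  <
u = 1, v = 1/3 ↦ 1/3  <
u = 1, v = 2/3 ↦ 2/3  <
u = 1, v = 1 ↦ 1  ≥
So 5 of the 16 assignments meet the threshold.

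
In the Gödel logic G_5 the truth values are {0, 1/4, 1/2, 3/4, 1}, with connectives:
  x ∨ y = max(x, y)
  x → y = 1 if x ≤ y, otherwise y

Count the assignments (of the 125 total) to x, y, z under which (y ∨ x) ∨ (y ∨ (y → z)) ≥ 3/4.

116

value 1: 101 assignments (counts)
value 3/4: 15 assignments (counts)
value 1/2: 7 assignments
value 1/4: 2 assignments
So 116 of the 125 assignments meet the threshold.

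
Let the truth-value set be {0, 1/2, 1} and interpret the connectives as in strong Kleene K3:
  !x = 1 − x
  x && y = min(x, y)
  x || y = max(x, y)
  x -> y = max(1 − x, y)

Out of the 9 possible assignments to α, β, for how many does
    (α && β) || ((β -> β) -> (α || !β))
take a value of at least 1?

5

α = 0, β = 0 ↦ 1  ≥
α = 0, β = 1/2 ↦ 1/2  <
α = 0, β = 1 ↦ 0  <
α = 1/2, β = 0 ↦ 1  ≥
α = 1/2, β = 1/2 ↦ 1/2  <
α = 1/2, β = 1 ↦ 1/2  <
α = 1, β = 0 ↦ 1  ≥
α = 1, β = 1/2 ↦ 1  ≥
α = 1, β = 1 ↦ 1  ≥
So 5 of the 9 assignments meet the threshold.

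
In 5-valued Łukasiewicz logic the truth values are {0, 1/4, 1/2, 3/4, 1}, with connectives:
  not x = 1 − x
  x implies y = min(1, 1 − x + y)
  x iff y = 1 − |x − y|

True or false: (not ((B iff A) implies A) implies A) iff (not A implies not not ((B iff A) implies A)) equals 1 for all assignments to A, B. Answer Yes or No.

Yes

At A = 3/4, B = 1/2, for instance:
B iff A = 1/2 iff 3/4 = 3/4
(B iff A) implies A = 3/4 implies 3/4 = 1
not ((B iff A) implies A) = not 1 = 0
not ((B iff A) implies A) implies A = 0 implies 3/4 = 1
not A = not 3/4 = 1/4
not not ((B iff A) implies A) = not 0 = 1
not A implies not not ((B iff A) implies A) = 1/4 implies 1 = 1
(not ((B iff A) implies A) implies A) iff (not A implies not not ((B iff A) implies A)) = 1 iff 1 = 1
and checking the remaining 24 assignments likewise gives ≥ 1 in every case.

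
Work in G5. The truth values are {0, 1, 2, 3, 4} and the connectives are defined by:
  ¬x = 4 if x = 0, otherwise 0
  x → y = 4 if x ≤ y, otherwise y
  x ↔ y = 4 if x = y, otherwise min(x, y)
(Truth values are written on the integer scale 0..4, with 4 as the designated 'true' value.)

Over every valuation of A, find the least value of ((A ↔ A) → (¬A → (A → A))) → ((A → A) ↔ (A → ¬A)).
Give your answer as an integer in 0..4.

0

Take A = 1:
A ↔ A = 1 ↔ 1 = 4
¬A = ¬1 = 0
A → A = 1 → 1 = 4
¬A → (A → A) = 0 → 4 = 4
(A ↔ A) → (¬A → (A → A)) = 4 → 4 = 4
A → A = 1 → 1 = 4
¬A = ¬1 = 0
A → ¬A = 1 → 0 = 0
(A → A) ↔ (A → ¬A) = 4 ↔ 0 = 0
((A ↔ A) → (¬A → (A → A))) → ((A → A) ↔ (A → ¬A)) = 4 → 0 = 0
No assignment yields a value below 0, so this is the minimum.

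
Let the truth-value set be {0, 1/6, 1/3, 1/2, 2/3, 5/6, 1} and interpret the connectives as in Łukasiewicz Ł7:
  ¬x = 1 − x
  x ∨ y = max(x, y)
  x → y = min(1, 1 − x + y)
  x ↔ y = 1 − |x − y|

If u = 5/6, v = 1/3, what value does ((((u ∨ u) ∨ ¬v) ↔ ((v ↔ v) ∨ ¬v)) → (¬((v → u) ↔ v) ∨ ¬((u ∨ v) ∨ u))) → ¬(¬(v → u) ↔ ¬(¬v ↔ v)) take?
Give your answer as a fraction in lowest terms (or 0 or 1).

u ∨ u = 5/6 ∨ 5/6 = 5/6
¬v = ¬1/3 = 2/3
(u ∨ u) ∨ ¬v = 5/6 ∨ 2/3 = 5/6
v ↔ v = 1/3 ↔ 1/3 = 1
¬v = ¬1/3 = 2/3
(v ↔ v) ∨ ¬v = 1 ∨ 2/3 = 1
((u ∨ u) ∨ ¬v) ↔ ((v ↔ v) ∨ ¬v) = 5/6 ↔ 1 = 5/6
v → u = 1/3 → 5/6 = 1
(v → u) ↔ v = 1 ↔ 1/3 = 1/3
¬((v → u) ↔ v) = ¬1/3 = 2/3
u ∨ v = 5/6 ∨ 1/3 = 5/6
(u ∨ v) ∨ u = 5/6 ∨ 5/6 = 5/6
¬((u ∨ v) ∨ u) = ¬5/6 = 1/6
¬((v → u) ↔ v) ∨ ¬((u ∨ v) ∨ u) = 2/3 ∨ 1/6 = 2/3
(((u ∨ u) ∨ ¬v) ↔ ((v ↔ v) ∨ ¬v)) → (¬((v → u) ↔ v) ∨ ¬((u ∨ v) ∨ u)) = 5/6 → 2/3 = 5/6
v → u = 1/3 → 5/6 = 1
¬(v → u) = ¬1 = 0
¬v = ¬1/3 = 2/3
¬v ↔ v = 2/3 ↔ 1/3 = 2/3
¬(¬v ↔ v) = ¬2/3 = 1/3
¬(v → u) ↔ ¬(¬v ↔ v) = 0 ↔ 1/3 = 2/3
¬(¬(v → u) ↔ ¬(¬v ↔ v)) = ¬2/3 = 1/3
((((u ∨ u) ∨ ¬v) ↔ ((v ↔ v) ∨ ¬v)) → (¬((v → u) ↔ v) ∨ ¬((u ∨ v) ∨ u))) → ¬(¬(v → u) ↔ ¬(¬v ↔ v)) = 5/6 → 1/3 = 1/2

1/2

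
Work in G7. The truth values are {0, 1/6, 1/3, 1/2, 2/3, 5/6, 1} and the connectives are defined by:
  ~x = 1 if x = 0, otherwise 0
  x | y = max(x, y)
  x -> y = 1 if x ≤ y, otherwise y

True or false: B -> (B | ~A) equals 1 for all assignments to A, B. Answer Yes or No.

At A = 1/3, B = 1/3, for instance:
~A = ~1/3 = 0
B | ~A = 1/3 | 0 = 1/3
B -> (B | ~A) = 1/3 -> 1/3 = 1
and checking the remaining 48 assignments likewise gives ≥ 1 in every case.

Yes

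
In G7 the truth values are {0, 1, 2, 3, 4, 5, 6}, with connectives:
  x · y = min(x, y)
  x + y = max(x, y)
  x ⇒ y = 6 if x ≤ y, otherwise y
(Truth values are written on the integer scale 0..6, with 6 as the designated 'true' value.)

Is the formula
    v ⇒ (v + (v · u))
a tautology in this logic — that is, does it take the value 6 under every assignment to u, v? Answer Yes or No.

Yes

At u = 4, v = 1, for instance:
v · u = 1 · 4 = 1
v + (v · u) = 1 + 1 = 1
v ⇒ (v + (v · u)) = 1 ⇒ 1 = 6
and checking the remaining 48 assignments likewise gives ≥ 6 in every case.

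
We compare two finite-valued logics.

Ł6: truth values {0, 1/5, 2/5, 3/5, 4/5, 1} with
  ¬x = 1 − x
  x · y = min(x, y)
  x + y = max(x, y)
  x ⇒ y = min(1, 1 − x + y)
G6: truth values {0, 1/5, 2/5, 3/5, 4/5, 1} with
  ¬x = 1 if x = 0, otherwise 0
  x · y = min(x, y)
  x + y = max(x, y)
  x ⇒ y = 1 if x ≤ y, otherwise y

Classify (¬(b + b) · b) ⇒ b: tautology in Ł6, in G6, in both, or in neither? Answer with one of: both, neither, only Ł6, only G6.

both

In Ł6: every assignment gives 1 — tautology.
In G6: every assignment gives 1 — tautology.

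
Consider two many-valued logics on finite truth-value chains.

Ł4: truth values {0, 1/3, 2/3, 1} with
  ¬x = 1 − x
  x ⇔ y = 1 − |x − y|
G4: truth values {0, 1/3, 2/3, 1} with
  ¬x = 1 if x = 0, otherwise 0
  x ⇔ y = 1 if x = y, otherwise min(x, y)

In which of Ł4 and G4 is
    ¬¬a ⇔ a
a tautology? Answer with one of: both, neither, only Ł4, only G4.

only Ł4

In Ł4: every assignment gives 1 — tautology.
In G4: at a = 1/3 the value is 1/3 — not a tautology.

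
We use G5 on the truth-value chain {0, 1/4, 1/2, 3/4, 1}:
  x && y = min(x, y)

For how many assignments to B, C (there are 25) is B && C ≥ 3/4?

value 1: 1 assignment (counts)
value 3/4: 3 assignments (counts)
value 1/2: 5 assignments
value 1/4: 7 assignments
value 0: 9 assignments
So 4 of the 25 assignments meet the threshold.

4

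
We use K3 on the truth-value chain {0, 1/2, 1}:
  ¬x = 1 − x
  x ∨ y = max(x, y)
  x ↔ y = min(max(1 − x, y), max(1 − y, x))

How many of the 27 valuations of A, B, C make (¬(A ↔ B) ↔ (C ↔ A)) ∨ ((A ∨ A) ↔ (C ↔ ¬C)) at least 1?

value 1: 8 assignments (counts)
value 1/2: 17 assignments
value 0: 2 assignments
So 8 of the 27 assignments meet the threshold.

8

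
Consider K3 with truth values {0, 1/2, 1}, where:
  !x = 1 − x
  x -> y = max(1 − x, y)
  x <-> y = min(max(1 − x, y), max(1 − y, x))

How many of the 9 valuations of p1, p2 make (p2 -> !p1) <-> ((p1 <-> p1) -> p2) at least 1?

1

p1 = 0, p2 = 0 ↦ 0  <
p1 = 0, p2 = 1/2 ↦ 1/2  <
p1 = 0, p2 = 1 ↦ 1  ≥
p1 = 1/2, p2 = 0 ↦ 1/2  <
p1 = 1/2, p2 = 1/2 ↦ 1/2  <
p1 = 1/2, p2 = 1 ↦ 1/2  <
p1 = 1, p2 = 0 ↦ 0  <
p1 = 1, p2 = 1/2 ↦ 1/2  <
p1 = 1, p2 = 1 ↦ 0  <
So 1 of the 9 assignments meets the threshold.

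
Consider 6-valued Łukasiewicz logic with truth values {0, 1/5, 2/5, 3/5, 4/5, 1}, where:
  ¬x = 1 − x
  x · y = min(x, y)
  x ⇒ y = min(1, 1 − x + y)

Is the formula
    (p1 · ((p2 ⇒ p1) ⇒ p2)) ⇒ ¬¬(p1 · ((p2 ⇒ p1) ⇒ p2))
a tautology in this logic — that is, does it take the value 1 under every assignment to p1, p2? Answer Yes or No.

At p1 = 4/5, p2 = 3/5, for instance:
p2 ⇒ p1 = 3/5 ⇒ 4/5 = 1
(p2 ⇒ p1) ⇒ p2 = 1 ⇒ 3/5 = 3/5
p1 · ((p2 ⇒ p1) ⇒ p2) = 4/5 · 3/5 = 3/5
¬(p1 · ((p2 ⇒ p1) ⇒ p2)) = ¬3/5 = 2/5
¬¬(p1 · ((p2 ⇒ p1) ⇒ p2)) = ¬2/5 = 3/5
(p1 · ((p2 ⇒ p1) ⇒ p2)) ⇒ ¬¬(p1 · ((p2 ⇒ p1) ⇒ p2)) = 3/5 ⇒ 3/5 = 1
and checking the remaining 35 assignments likewise gives ≥ 1 in every case.

Yes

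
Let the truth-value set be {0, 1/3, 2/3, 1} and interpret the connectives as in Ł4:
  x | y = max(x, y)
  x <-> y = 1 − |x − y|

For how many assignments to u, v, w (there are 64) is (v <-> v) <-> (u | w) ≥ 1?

value 1: 28 assignments (counts)
value 2/3: 20 assignments
value 1/3: 12 assignments
value 0: 4 assignments
So 28 of the 64 assignments meet the threshold.

28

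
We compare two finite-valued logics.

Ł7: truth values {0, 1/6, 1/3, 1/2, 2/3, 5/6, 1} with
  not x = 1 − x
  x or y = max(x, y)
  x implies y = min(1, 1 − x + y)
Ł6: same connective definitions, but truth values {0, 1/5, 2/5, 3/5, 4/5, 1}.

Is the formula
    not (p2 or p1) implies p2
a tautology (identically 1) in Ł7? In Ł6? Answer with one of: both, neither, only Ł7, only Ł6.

neither

In Ł7: at p1 = 0, p2 = 0 the value is 0 — not a tautology.
In Ł6: at p1 = 0, p2 = 0 the value is 0 — not a tautology.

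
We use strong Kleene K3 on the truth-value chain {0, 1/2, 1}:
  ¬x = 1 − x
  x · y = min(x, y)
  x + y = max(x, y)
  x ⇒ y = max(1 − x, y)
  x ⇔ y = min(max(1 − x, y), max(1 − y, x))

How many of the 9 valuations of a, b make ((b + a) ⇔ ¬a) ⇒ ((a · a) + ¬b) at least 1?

a = 0, b = 0 ↦ 1  ≥
a = 0, b = 1/2 ↦ 1/2  <
a = 0, b = 1 ↦ 0  <
a = 1/2, b = 0 ↦ 1  ≥
a = 1/2, b = 1/2 ↦ 1/2  <
a = 1/2, b = 1 ↦ 1/2  <
a = 1, b = 0 ↦ 1  ≥
a = 1, b = 1/2 ↦ 1  ≥
a = 1, b = 1 ↦ 1  ≥
So 5 of the 9 assignments meet the threshold.

5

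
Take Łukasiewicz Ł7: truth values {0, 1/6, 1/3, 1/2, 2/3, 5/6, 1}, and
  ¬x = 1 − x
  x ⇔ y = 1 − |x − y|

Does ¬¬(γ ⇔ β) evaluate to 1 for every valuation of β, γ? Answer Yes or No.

Counterexample: take β = 0, γ = 1/6.
γ ⇔ β = 1/6 ⇔ 0 = 5/6
¬(γ ⇔ β) = ¬5/6 = 1/6
¬¬(γ ⇔ β) = ¬1/6 = 5/6
This gives 5/6 ≠ 1.

No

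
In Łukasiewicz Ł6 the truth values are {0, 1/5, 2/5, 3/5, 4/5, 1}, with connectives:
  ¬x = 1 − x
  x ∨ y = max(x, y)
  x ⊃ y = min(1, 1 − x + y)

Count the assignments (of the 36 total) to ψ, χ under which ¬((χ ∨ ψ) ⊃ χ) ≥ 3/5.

value 1: 1 assignment (counts)
value 4/5: 2 assignments (counts)
value 3/5: 3 assignments (counts)
value 2/5: 4 assignments
value 1/5: 5 assignments
value 0: 21 assignments
So 6 of the 36 assignments meet the threshold.

6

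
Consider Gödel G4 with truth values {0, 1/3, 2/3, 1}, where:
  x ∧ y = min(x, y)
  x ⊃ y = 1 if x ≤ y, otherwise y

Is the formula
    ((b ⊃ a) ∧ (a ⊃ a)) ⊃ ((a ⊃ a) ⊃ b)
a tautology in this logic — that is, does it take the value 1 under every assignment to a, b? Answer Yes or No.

Counterexample: take a = 0, b = 0.
b ⊃ a = 0 ⊃ 0 = 1
a ⊃ a = 0 ⊃ 0 = 1
(b ⊃ a) ∧ (a ⊃ a) = 1 ∧ 1 = 1
a ⊃ a = 0 ⊃ 0 = 1
(a ⊃ a) ⊃ b = 1 ⊃ 0 = 0
((b ⊃ a) ∧ (a ⊃ a)) ⊃ ((a ⊃ a) ⊃ b) = 1 ⊃ 0 = 0
This gives 0 ≠ 1.

No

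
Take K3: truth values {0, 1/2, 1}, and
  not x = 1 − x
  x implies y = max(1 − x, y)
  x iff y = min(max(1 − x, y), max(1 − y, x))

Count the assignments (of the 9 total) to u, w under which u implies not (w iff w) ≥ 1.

3

u = 0, w = 0 ↦ 1  ≥
u = 0, w = 1/2 ↦ 1  ≥
u = 0, w = 1 ↦ 1  ≥
u = 1/2, w = 0 ↦ 1/2  <
u = 1/2, w = 1/2 ↦ 1/2  <
u = 1/2, w = 1 ↦ 1/2  <
u = 1, w = 0 ↦ 0  <
u = 1, w = 1/2 ↦ 1/2  <
u = 1, w = 1 ↦ 0  <
So 3 of the 9 assignments meet the threshold.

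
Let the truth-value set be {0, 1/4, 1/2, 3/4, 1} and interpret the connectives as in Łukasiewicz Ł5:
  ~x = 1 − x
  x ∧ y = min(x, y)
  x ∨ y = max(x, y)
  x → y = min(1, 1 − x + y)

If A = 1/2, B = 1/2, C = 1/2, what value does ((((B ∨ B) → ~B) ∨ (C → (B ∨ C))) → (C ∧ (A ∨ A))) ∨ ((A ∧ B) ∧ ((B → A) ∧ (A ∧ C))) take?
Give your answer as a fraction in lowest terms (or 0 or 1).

1/2

B ∨ B = 1/2 ∨ 1/2 = 1/2
~B = ~1/2 = 1/2
(B ∨ B) → ~B = 1/2 → 1/2 = 1
B ∨ C = 1/2 ∨ 1/2 = 1/2
C → (B ∨ C) = 1/2 → 1/2 = 1
((B ∨ B) → ~B) ∨ (C → (B ∨ C)) = 1 ∨ 1 = 1
A ∨ A = 1/2 ∨ 1/2 = 1/2
C ∧ (A ∨ A) = 1/2 ∧ 1/2 = 1/2
(((B ∨ B) → ~B) ∨ (C → (B ∨ C))) → (C ∧ (A ∨ A)) = 1 → 1/2 = 1/2
A ∧ B = 1/2 ∧ 1/2 = 1/2
B → A = 1/2 → 1/2 = 1
A ∧ C = 1/2 ∧ 1/2 = 1/2
(B → A) ∧ (A ∧ C) = 1 ∧ 1/2 = 1/2
(A ∧ B) ∧ ((B → A) ∧ (A ∧ C)) = 1/2 ∧ 1/2 = 1/2
((((B ∨ B) → ~B) ∨ (C → (B ∨ C))) → (C ∧ (A ∨ A))) ∨ ((A ∧ B) ∧ ((B → A) ∧ (A ∧ C))) = 1/2 ∨ 1/2 = 1/2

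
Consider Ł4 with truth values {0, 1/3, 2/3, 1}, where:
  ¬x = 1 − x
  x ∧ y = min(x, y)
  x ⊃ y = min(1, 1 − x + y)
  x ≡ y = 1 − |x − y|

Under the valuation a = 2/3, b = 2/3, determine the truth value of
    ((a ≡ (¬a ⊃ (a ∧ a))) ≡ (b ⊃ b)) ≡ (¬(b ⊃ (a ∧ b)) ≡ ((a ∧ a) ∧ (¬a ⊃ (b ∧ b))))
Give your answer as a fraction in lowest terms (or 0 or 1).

2/3

¬a = ¬2/3 = 1/3
a ∧ a = 2/3 ∧ 2/3 = 2/3
¬a ⊃ (a ∧ a) = 1/3 ⊃ 2/3 = 1
a ≡ (¬a ⊃ (a ∧ a)) = 2/3 ≡ 1 = 2/3
b ⊃ b = 2/3 ⊃ 2/3 = 1
(a ≡ (¬a ⊃ (a ∧ a))) ≡ (b ⊃ b) = 2/3 ≡ 1 = 2/3
a ∧ b = 2/3 ∧ 2/3 = 2/3
b ⊃ (a ∧ b) = 2/3 ⊃ 2/3 = 1
¬(b ⊃ (a ∧ b)) = ¬1 = 0
a ∧ a = 2/3 ∧ 2/3 = 2/3
¬a = ¬2/3 = 1/3
b ∧ b = 2/3 ∧ 2/3 = 2/3
¬a ⊃ (b ∧ b) = 1/3 ⊃ 2/3 = 1
(a ∧ a) ∧ (¬a ⊃ (b ∧ b)) = 2/3 ∧ 1 = 2/3
¬(b ⊃ (a ∧ b)) ≡ ((a ∧ a) ∧ (¬a ⊃ (b ∧ b))) = 0 ≡ 2/3 = 1/3
((a ≡ (¬a ⊃ (a ∧ a))) ≡ (b ⊃ b)) ≡ (¬(b ⊃ (a ∧ b)) ≡ ((a ∧ a) ∧ (¬a ⊃ (b ∧ b)))) = 2/3 ≡ 1/3 = 2/3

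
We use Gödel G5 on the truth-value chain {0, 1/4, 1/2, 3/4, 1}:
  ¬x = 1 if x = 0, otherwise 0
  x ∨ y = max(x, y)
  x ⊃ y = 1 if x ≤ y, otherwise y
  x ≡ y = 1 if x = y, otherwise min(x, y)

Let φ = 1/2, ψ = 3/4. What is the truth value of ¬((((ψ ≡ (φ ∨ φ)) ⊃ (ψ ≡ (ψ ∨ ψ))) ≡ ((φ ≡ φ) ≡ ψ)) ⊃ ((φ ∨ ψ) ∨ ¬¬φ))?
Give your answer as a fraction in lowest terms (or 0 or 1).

0

φ ∨ φ = 1/2 ∨ 1/2 = 1/2
ψ ≡ (φ ∨ φ) = 3/4 ≡ 1/2 = 1/2
ψ ∨ ψ = 3/4 ∨ 3/4 = 3/4
ψ ≡ (ψ ∨ ψ) = 3/4 ≡ 3/4 = 1
(ψ ≡ (φ ∨ φ)) ⊃ (ψ ≡ (ψ ∨ ψ)) = 1/2 ⊃ 1 = 1
φ ≡ φ = 1/2 ≡ 1/2 = 1
(φ ≡ φ) ≡ ψ = 1 ≡ 3/4 = 3/4
((ψ ≡ (φ ∨ φ)) ⊃ (ψ ≡ (ψ ∨ ψ))) ≡ ((φ ≡ φ) ≡ ψ) = 1 ≡ 3/4 = 3/4
φ ∨ ψ = 1/2 ∨ 3/4 = 3/4
¬φ = ¬1/2 = 0
¬¬φ = ¬0 = 1
(φ ∨ ψ) ∨ ¬¬φ = 3/4 ∨ 1 = 1
(((ψ ≡ (φ ∨ φ)) ⊃ (ψ ≡ (ψ ∨ ψ))) ≡ ((φ ≡ φ) ≡ ψ)) ⊃ ((φ ∨ ψ) ∨ ¬¬φ) = 3/4 ⊃ 1 = 1
¬((((ψ ≡ (φ ∨ φ)) ⊃ (ψ ≡ (ψ ∨ ψ))) ≡ ((φ ≡ φ) ≡ ψ)) ⊃ ((φ ∨ ψ) ∨ ¬¬φ)) = ¬1 = 0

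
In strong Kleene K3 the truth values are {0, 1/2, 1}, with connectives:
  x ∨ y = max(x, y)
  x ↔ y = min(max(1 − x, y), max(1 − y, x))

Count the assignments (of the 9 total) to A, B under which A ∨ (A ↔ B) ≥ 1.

4

A = 0, B = 0 ↦ 1  ≥
A = 0, B = 1/2 ↦ 1/2  <
A = 0, B = 1 ↦ 0  <
A = 1/2, B = 0 ↦ 1/2  <
A = 1/2, B = 1/2 ↦ 1/2  <
A = 1/2, B = 1 ↦ 1/2  <
A = 1, B = 0 ↦ 1  ≥
A = 1, B = 1/2 ↦ 1  ≥
A = 1, B = 1 ↦ 1  ≥
So 4 of the 9 assignments meet the threshold.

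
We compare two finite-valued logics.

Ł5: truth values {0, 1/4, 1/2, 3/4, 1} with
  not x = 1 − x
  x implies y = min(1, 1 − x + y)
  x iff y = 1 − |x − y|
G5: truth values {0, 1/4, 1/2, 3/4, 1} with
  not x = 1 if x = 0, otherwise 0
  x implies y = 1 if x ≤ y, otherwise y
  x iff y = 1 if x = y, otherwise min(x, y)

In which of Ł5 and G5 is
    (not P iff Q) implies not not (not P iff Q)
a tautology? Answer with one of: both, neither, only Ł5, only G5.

both

In Ł5: every assignment gives 1 — tautology.
In G5: every assignment gives 1 — tautology.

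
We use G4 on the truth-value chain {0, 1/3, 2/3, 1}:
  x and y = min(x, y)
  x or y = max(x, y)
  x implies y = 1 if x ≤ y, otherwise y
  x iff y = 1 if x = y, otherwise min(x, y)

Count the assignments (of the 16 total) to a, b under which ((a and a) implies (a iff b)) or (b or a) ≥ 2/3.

15

a = 0, b = 0 ↦ 1  ≥
a = 0, b = 1/3 ↦ 1  ≥
a = 0, b = 2/3 ↦ 1  ≥
a = 0, b = 1 ↦ 1  ≥
a = 1/3, b = 0 ↦ 1/3  <
a = 1/3, b = 1/3 ↦ 1  ≥
a = 1/3, b = 2/3 ↦ 1  ≥
a = 1/3, b = 1 ↦ 1  ≥
a = 2/3, b = 0 ↦ 2/3  ≥
a = 2/3, b = 1/3 ↦ 2/3  ≥
a = 2/3, b = 2/3 ↦ 1  ≥
a = 2/3, b = 1 ↦ 1  ≥
a = 1, b = 0 ↦ 1  ≥
a = 1, b = 1/3 ↦ 1  ≥
a = 1, b = 2/3 ↦ 1  ≥
a = 1, b = 1 ↦ 1  ≥
So 15 of the 16 assignments meet the threshold.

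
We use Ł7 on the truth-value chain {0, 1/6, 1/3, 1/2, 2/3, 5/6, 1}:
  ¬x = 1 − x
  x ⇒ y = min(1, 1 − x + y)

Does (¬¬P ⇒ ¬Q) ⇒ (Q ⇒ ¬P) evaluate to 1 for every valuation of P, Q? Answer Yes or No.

Yes

At P = 1/3, Q = 1/2, for instance:
¬P = ¬1/3 = 2/3
¬¬P = ¬2/3 = 1/3
¬Q = ¬1/2 = 1/2
¬¬P ⇒ ¬Q = 1/3 ⇒ 1/2 = 1
Q ⇒ ¬P = 1/2 ⇒ 2/3 = 1
(¬¬P ⇒ ¬Q) ⇒ (Q ⇒ ¬P) = 1 ⇒ 1 = 1
and checking the remaining 48 assignments likewise gives ≥ 1 in every case.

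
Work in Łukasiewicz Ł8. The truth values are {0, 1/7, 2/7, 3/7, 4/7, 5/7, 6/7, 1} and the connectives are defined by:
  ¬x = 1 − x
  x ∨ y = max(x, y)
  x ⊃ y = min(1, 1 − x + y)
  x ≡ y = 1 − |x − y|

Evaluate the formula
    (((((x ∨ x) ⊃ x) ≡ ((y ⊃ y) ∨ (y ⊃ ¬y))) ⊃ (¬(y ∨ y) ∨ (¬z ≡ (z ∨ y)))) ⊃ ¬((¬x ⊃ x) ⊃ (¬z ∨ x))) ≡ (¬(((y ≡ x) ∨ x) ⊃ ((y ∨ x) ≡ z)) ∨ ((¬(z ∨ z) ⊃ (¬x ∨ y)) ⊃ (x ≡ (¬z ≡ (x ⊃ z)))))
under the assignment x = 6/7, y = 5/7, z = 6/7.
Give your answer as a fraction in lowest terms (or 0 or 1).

x ∨ x = 6/7 ∨ 6/7 = 6/7
(x ∨ x) ⊃ x = 6/7 ⊃ 6/7 = 1
y ⊃ y = 5/7 ⊃ 5/7 = 1
¬y = ¬5/7 = 2/7
y ⊃ ¬y = 5/7 ⊃ 2/7 = 4/7
(y ⊃ y) ∨ (y ⊃ ¬y) = 1 ∨ 4/7 = 1
((x ∨ x) ⊃ x) ≡ ((y ⊃ y) ∨ (y ⊃ ¬y)) = 1 ≡ 1 = 1
y ∨ y = 5/7 ∨ 5/7 = 5/7
¬(y ∨ y) = ¬5/7 = 2/7
¬z = ¬6/7 = 1/7
z ∨ y = 6/7 ∨ 5/7 = 6/7
¬z ≡ (z ∨ y) = 1/7 ≡ 6/7 = 2/7
¬(y ∨ y) ∨ (¬z ≡ (z ∨ y)) = 2/7 ∨ 2/7 = 2/7
(((x ∨ x) ⊃ x) ≡ ((y ⊃ y) ∨ (y ⊃ ¬y))) ⊃ (¬(y ∨ y) ∨ (¬z ≡ (z ∨ y))) = 1 ⊃ 2/7 = 2/7
¬x = ¬6/7 = 1/7
¬x ⊃ x = 1/7 ⊃ 6/7 = 1
¬z = ¬6/7 = 1/7
¬z ∨ x = 1/7 ∨ 6/7 = 6/7
(¬x ⊃ x) ⊃ (¬z ∨ x) = 1 ⊃ 6/7 = 6/7
¬((¬x ⊃ x) ⊃ (¬z ∨ x)) = ¬6/7 = 1/7
((((x ∨ x) ⊃ x) ≡ ((y ⊃ y) ∨ (y ⊃ ¬y))) ⊃ (¬(y ∨ y) ∨ (¬z ≡ (z ∨ y)))) ⊃ ¬((¬x ⊃ x) ⊃ (¬z ∨ x)) = 2/7 ⊃ 1/7 = 6/7
y ≡ x = 5/7 ≡ 6/7 = 6/7
(y ≡ x) ∨ x = 6/7 ∨ 6/7 = 6/7
y ∨ x = 5/7 ∨ 6/7 = 6/7
(y ∨ x) ≡ z = 6/7 ≡ 6/7 = 1
((y ≡ x) ∨ x) ⊃ ((y ∨ x) ≡ z) = 6/7 ⊃ 1 = 1
¬(((y ≡ x) ∨ x) ⊃ ((y ∨ x) ≡ z)) = ¬1 = 0
z ∨ z = 6/7 ∨ 6/7 = 6/7
¬(z ∨ z) = ¬6/7 = 1/7
¬x = ¬6/7 = 1/7
¬x ∨ y = 1/7 ∨ 5/7 = 5/7
¬(z ∨ z) ⊃ (¬x ∨ y) = 1/7 ⊃ 5/7 = 1
¬z = ¬6/7 = 1/7
x ⊃ z = 6/7 ⊃ 6/7 = 1
¬z ≡ (x ⊃ z) = 1/7 ≡ 1 = 1/7
x ≡ (¬z ≡ (x ⊃ z)) = 6/7 ≡ 1/7 = 2/7
(¬(z ∨ z) ⊃ (¬x ∨ y)) ⊃ (x ≡ (¬z ≡ (x ⊃ z))) = 1 ⊃ 2/7 = 2/7
¬(((y ≡ x) ∨ x) ⊃ ((y ∨ x) ≡ z)) ∨ ((¬(z ∨ z) ⊃ (¬x ∨ y)) ⊃ (x ≡ (¬z ≡ (x ⊃ z)))) = 0 ∨ 2/7 = 2/7
(((((x ∨ x) ⊃ x) ≡ ((y ⊃ y) ∨ (y ⊃ ¬y))) ⊃ (¬(y ∨ y) ∨ (¬z ≡ (z ∨ y)))) ⊃ ¬((¬x ⊃ x) ⊃ (¬z ∨ x))) ≡ (¬(((y ≡ x) ∨ x) ⊃ ((y ∨ x) ≡ z)) ∨ ((¬(z ∨ z) ⊃ (¬x ∨ y)) ⊃ (x ≡ (¬z ≡ (x ⊃ z))))) = 6/7 ≡ 2/7 = 3/7

3/7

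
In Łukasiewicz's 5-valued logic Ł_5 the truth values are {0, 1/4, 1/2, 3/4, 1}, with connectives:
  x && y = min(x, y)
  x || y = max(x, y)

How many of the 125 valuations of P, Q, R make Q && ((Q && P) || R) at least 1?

9

value 1: 9 assignments (counts)
value 3/4: 23 assignments
value 1/2: 31 assignments
value 1/4: 33 assignments
value 0: 29 assignments
So 9 of the 125 assignments meet the threshold.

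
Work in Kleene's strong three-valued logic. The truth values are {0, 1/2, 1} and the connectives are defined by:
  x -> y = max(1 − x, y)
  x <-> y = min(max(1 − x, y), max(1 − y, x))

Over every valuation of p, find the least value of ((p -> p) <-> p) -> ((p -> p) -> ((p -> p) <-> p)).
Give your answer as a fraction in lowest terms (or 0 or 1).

1/2

Take p = 1/2:
p -> p = 1/2 -> 1/2 = 1/2
(p -> p) <-> p = 1/2 <-> 1/2 = 1/2
p -> p = 1/2 -> 1/2 = 1/2
p -> p = 1/2 -> 1/2 = 1/2
(p -> p) <-> p = 1/2 <-> 1/2 = 1/2
(p -> p) -> ((p -> p) <-> p) = 1/2 -> 1/2 = 1/2
((p -> p) <-> p) -> ((p -> p) -> ((p -> p) <-> p)) = 1/2 -> 1/2 = 1/2
No assignment yields a value below 1/2, so this is the minimum.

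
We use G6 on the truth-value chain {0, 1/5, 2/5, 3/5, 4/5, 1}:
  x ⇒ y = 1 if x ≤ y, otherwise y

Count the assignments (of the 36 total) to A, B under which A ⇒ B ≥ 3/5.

value 1: 21 assignments (counts)
value 4/5: 1 assignment (counts)
value 3/5: 2 assignments (counts)
value 2/5: 3 assignments
value 1/5: 4 assignments
value 0: 5 assignments
So 24 of the 36 assignments meet the threshold.

24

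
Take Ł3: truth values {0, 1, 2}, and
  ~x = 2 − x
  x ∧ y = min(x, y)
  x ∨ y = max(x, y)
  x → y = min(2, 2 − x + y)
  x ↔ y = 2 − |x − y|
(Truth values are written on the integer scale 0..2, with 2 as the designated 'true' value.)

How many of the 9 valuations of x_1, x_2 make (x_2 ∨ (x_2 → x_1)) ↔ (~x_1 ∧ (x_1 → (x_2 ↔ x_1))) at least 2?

2

x_1 = 0, x_2 = 0 ↦ 2  ≥
x_1 = 0, x_2 = 1 ↦ 1  <
x_1 = 0, x_2 = 2 ↦ 2  ≥
x_1 = 1, x_2 = 0 ↦ 1  <
x_1 = 1, x_2 = 1 ↦ 1  <
x_1 = 1, x_2 = 2 ↦ 1  <
x_1 = 2, x_2 = 0 ↦ 0  <
x_1 = 2, x_2 = 1 ↦ 0  <
x_1 = 2, x_2 = 2 ↦ 0  <
So 2 of the 9 assignments meet the threshold.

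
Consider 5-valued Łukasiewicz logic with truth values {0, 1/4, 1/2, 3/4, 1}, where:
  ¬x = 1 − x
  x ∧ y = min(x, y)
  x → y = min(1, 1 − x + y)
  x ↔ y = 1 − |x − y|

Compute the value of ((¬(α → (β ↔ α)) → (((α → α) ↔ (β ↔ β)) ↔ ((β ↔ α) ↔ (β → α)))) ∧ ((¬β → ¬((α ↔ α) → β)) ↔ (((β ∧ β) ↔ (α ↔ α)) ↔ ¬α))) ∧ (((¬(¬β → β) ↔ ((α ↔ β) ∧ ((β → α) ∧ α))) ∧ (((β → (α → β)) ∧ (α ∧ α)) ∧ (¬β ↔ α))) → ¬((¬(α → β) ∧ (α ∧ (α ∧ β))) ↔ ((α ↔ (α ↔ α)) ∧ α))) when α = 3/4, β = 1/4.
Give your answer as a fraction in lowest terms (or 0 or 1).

3/4

β ↔ α = 1/4 ↔ 3/4 = 1/2
α → (β ↔ α) = 3/4 → 1/2 = 3/4
¬(α → (β ↔ α)) = ¬3/4 = 1/4
α → α = 3/4 → 3/4 = 1
β ↔ β = 1/4 ↔ 1/4 = 1
(α → α) ↔ (β ↔ β) = 1 ↔ 1 = 1
β ↔ α = 1/4 ↔ 3/4 = 1/2
β → α = 1/4 → 3/4 = 1
(β ↔ α) ↔ (β → α) = 1/2 ↔ 1 = 1/2
((α → α) ↔ (β ↔ β)) ↔ ((β ↔ α) ↔ (β → α)) = 1 ↔ 1/2 = 1/2
¬(α → (β ↔ α)) → (((α → α) ↔ (β ↔ β)) ↔ ((β ↔ α) ↔ (β → α))) = 1/4 → 1/2 = 1
¬β = ¬1/4 = 3/4
α ↔ α = 3/4 ↔ 3/4 = 1
(α ↔ α) → β = 1 → 1/4 = 1/4
¬((α ↔ α) → β) = ¬1/4 = 3/4
¬β → ¬((α ↔ α) → β) = 3/4 → 3/4 = 1
β ∧ β = 1/4 ∧ 1/4 = 1/4
α ↔ α = 3/4 ↔ 3/4 = 1
(β ∧ β) ↔ (α ↔ α) = 1/4 ↔ 1 = 1/4
¬α = ¬3/4 = 1/4
((β ∧ β) ↔ (α ↔ α)) ↔ ¬α = 1/4 ↔ 1/4 = 1
(¬β → ¬((α ↔ α) → β)) ↔ (((β ∧ β) ↔ (α ↔ α)) ↔ ¬α) = 1 ↔ 1 = 1
(¬(α → (β ↔ α)) → (((α → α) ↔ (β ↔ β)) ↔ ((β ↔ α) ↔ (β → α)))) ∧ ((¬β → ¬((α ↔ α) → β)) ↔ (((β ∧ β) ↔ (α ↔ α)) ↔ ¬α)) = 1 ∧ 1 = 1
¬β = ¬1/4 = 3/4
¬β → β = 3/4 → 1/4 = 1/2
¬(¬β → β) = ¬1/2 = 1/2
α ↔ β = 3/4 ↔ 1/4 = 1/2
β → α = 1/4 → 3/4 = 1
(β → α) ∧ α = 1 ∧ 3/4 = 3/4
(α ↔ β) ∧ ((β → α) ∧ α) = 1/2 ∧ 3/4 = 1/2
¬(¬β → β) ↔ ((α ↔ β) ∧ ((β → α) ∧ α)) = 1/2 ↔ 1/2 = 1
α → β = 3/4 → 1/4 = 1/2
β → (α → β) = 1/4 → 1/2 = 1
α ∧ α = 3/4 ∧ 3/4 = 3/4
(β → (α → β)) ∧ (α ∧ α) = 1 ∧ 3/4 = 3/4
¬β = ¬1/4 = 3/4
¬β ↔ α = 3/4 ↔ 3/4 = 1
((β → (α → β)) ∧ (α ∧ α)) ∧ (¬β ↔ α) = 3/4 ∧ 1 = 3/4
(¬(¬β → β) ↔ ((α ↔ β) ∧ ((β → α) ∧ α))) ∧ (((β → (α → β)) ∧ (α ∧ α)) ∧ (¬β ↔ α)) = 1 ∧ 3/4 = 3/4
α → β = 3/4 → 1/4 = 1/2
¬(α → β) = ¬1/2 = 1/2
α ∧ β = 3/4 ∧ 1/4 = 1/4
α ∧ (α ∧ β) = 3/4 ∧ 1/4 = 1/4
¬(α → β) ∧ (α ∧ (α ∧ β)) = 1/2 ∧ 1/4 = 1/4
α ↔ α = 3/4 ↔ 3/4 = 1
α ↔ (α ↔ α) = 3/4 ↔ 1 = 3/4
(α ↔ (α ↔ α)) ∧ α = 3/4 ∧ 3/4 = 3/4
(¬(α → β) ∧ (α ∧ (α ∧ β))) ↔ ((α ↔ (α ↔ α)) ∧ α) = 1/4 ↔ 3/4 = 1/2
¬((¬(α → β) ∧ (α ∧ (α ∧ β))) ↔ ((α ↔ (α ↔ α)) ∧ α)) = ¬1/2 = 1/2
((¬(¬β → β) ↔ ((α ↔ β) ∧ ((β → α) ∧ α))) ∧ (((β → (α → β)) ∧ (α ∧ α)) ∧ (¬β ↔ α))) → ¬((¬(α → β) ∧ (α ∧ (α ∧ β))) ↔ ((α ↔ (α ↔ α)) ∧ α)) = 3/4 → 1/2 = 3/4
((¬(α → (β ↔ α)) → (((α → α) ↔ (β ↔ β)) ↔ ((β ↔ α) ↔ (β → α)))) ∧ ((¬β → ¬((α ↔ α) → β)) ↔ (((β ∧ β) ↔ (α ↔ α)) ↔ ¬α))) ∧ (((¬(¬β → β) ↔ ((α ↔ β) ∧ ((β → α) ∧ α))) ∧ (((β → (α → β)) ∧ (α ∧ α)) ∧ (¬β ↔ α))) → ¬((¬(α → β) ∧ (α ∧ (α ∧ β))) ↔ ((α ↔ (α ↔ α)) ∧ α))) = 1 ∧ 3/4 = 3/4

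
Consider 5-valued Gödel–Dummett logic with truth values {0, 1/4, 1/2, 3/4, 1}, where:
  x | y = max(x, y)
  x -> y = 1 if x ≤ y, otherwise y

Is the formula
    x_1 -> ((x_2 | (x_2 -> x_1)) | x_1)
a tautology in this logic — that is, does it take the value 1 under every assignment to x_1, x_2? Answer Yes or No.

At x_1 = 1, x_2 = 3/4, for instance:
x_2 -> x_1 = 3/4 -> 1 = 1
x_2 | (x_2 -> x_1) = 3/4 | 1 = 1
(x_2 | (x_2 -> x_1)) | x_1 = 1 | 1 = 1
x_1 -> ((x_2 | (x_2 -> x_1)) | x_1) = 1 -> 1 = 1
and checking the remaining 24 assignments likewise gives ≥ 1 in every case.

Yes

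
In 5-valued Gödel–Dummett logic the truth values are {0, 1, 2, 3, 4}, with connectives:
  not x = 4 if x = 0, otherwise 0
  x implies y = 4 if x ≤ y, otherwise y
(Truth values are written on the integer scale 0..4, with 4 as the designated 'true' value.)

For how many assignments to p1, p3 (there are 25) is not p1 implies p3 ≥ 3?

22

value 4: 21 assignments (counts)
value 3: 1 assignment (counts)
value 2: 1 assignment
value 1: 1 assignment
value 0: 1 assignment
So 22 of the 25 assignments meet the threshold.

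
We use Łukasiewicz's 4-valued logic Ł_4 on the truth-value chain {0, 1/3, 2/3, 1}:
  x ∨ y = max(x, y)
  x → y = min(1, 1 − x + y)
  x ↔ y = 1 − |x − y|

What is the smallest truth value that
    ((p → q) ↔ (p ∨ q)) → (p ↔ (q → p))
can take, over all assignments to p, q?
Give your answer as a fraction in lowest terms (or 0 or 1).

Take p = 1/3, q = 0:
p → q = 1/3 → 0 = 2/3
p ∨ q = 1/3 ∨ 0 = 1/3
(p → q) ↔ (p ∨ q) = 2/3 ↔ 1/3 = 2/3
q → p = 0 → 1/3 = 1
p ↔ (q → p) = 1/3 ↔ 1 = 1/3
((p → q) ↔ (p ∨ q)) → (p ↔ (q → p)) = 2/3 → 1/3 = 2/3
No assignment yields a value below 2/3, so this is the minimum.

2/3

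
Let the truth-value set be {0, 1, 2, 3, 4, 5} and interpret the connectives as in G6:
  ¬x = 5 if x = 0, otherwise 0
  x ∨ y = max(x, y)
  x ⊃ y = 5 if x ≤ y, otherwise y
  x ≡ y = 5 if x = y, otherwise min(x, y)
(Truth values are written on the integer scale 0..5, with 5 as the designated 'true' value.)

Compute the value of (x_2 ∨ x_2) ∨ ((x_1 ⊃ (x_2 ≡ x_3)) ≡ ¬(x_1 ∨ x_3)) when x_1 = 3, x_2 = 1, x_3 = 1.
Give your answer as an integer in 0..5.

x_2 ∨ x_2 = 1 ∨ 1 = 1
x_2 ≡ x_3 = 1 ≡ 1 = 5
x_1 ⊃ (x_2 ≡ x_3) = 3 ⊃ 5 = 5
x_1 ∨ x_3 = 3 ∨ 1 = 3
¬(x_1 ∨ x_3) = ¬3 = 0
(x_1 ⊃ (x_2 ≡ x_3)) ≡ ¬(x_1 ∨ x_3) = 5 ≡ 0 = 0
(x_2 ∨ x_2) ∨ ((x_1 ⊃ (x_2 ≡ x_3)) ≡ ¬(x_1 ∨ x_3)) = 1 ∨ 0 = 1

1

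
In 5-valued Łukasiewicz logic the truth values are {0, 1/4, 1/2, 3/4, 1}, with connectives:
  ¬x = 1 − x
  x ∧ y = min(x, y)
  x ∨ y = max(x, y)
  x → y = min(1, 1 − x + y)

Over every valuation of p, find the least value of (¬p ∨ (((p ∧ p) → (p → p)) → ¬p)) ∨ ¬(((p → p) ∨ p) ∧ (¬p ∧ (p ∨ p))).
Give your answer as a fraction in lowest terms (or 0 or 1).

Take p = 1/2:
¬p = ¬1/2 = 1/2
p ∧ p = 1/2 ∧ 1/2 = 1/2
p → p = 1/2 → 1/2 = 1
(p ∧ p) → (p → p) = 1/2 → 1 = 1
¬p = ¬1/2 = 1/2
((p ∧ p) → (p → p)) → ¬p = 1 → 1/2 = 1/2
¬p ∨ (((p ∧ p) → (p → p)) → ¬p) = 1/2 ∨ 1/2 = 1/2
p → p = 1/2 → 1/2 = 1
(p → p) ∨ p = 1 ∨ 1/2 = 1
¬p = ¬1/2 = 1/2
p ∨ p = 1/2 ∨ 1/2 = 1/2
¬p ∧ (p ∨ p) = 1/2 ∧ 1/2 = 1/2
((p → p) ∨ p) ∧ (¬p ∧ (p ∨ p)) = 1 ∧ 1/2 = 1/2
¬(((p → p) ∨ p) ∧ (¬p ∧ (p ∨ p))) = ¬1/2 = 1/2
(¬p ∨ (((p ∧ p) → (p → p)) → ¬p)) ∨ ¬(((p → p) ∨ p) ∧ (¬p ∧ (p ∨ p))) = 1/2 ∨ 1/2 = 1/2
No assignment yields a value below 1/2, so this is the minimum.

1/2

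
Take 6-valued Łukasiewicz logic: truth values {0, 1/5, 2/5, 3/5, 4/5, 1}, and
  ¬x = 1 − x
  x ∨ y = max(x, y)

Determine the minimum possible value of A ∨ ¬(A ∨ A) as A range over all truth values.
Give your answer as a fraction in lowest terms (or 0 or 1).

Take A = 2/5:
A ∨ A = 2/5 ∨ 2/5 = 2/5
¬(A ∨ A) = ¬2/5 = 3/5
A ∨ ¬(A ∨ A) = 2/5 ∨ 3/5 = 3/5
No assignment yields a value below 3/5, so this is the minimum.

3/5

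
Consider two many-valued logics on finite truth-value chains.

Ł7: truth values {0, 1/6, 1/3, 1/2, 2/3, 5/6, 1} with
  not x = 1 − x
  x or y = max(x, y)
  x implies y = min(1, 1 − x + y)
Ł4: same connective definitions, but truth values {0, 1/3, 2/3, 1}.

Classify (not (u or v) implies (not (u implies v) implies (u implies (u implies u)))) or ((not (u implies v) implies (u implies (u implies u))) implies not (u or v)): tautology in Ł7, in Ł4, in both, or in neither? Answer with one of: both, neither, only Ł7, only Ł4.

In Ł7: every assignment gives 1 — tautology.
In Ł4: every assignment gives 1 — tautology.

both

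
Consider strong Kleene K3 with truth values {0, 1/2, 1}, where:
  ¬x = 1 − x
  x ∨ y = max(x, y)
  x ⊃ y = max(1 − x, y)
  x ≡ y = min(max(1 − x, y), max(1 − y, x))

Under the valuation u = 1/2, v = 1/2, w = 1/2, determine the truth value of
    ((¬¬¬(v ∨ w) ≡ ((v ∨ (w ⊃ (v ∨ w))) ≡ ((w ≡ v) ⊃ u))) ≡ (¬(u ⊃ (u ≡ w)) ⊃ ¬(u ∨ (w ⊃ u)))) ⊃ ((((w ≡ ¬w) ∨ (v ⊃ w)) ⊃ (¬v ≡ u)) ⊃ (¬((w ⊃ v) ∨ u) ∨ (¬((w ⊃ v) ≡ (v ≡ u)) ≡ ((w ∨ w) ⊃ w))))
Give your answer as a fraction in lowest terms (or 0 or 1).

1/2

v ∨ w = 1/2 ∨ 1/2 = 1/2
¬(v ∨ w) = ¬1/2 = 1/2
¬¬(v ∨ w) = ¬1/2 = 1/2
¬¬¬(v ∨ w) = ¬1/2 = 1/2
v ∨ w = 1/2 ∨ 1/2 = 1/2
w ⊃ (v ∨ w) = 1/2 ⊃ 1/2 = 1/2
v ∨ (w ⊃ (v ∨ w)) = 1/2 ∨ 1/2 = 1/2
w ≡ v = 1/2 ≡ 1/2 = 1/2
(w ≡ v) ⊃ u = 1/2 ⊃ 1/2 = 1/2
(v ∨ (w ⊃ (v ∨ w))) ≡ ((w ≡ v) ⊃ u) = 1/2 ≡ 1/2 = 1/2
¬¬¬(v ∨ w) ≡ ((v ∨ (w ⊃ (v ∨ w))) ≡ ((w ≡ v) ⊃ u)) = 1/2 ≡ 1/2 = 1/2
u ≡ w = 1/2 ≡ 1/2 = 1/2
u ⊃ (u ≡ w) = 1/2 ⊃ 1/2 = 1/2
¬(u ⊃ (u ≡ w)) = ¬1/2 = 1/2
w ⊃ u = 1/2 ⊃ 1/2 = 1/2
u ∨ (w ⊃ u) = 1/2 ∨ 1/2 = 1/2
¬(u ∨ (w ⊃ u)) = ¬1/2 = 1/2
¬(u ⊃ (u ≡ w)) ⊃ ¬(u ∨ (w ⊃ u)) = 1/2 ⊃ 1/2 = 1/2
(¬¬¬(v ∨ w) ≡ ((v ∨ (w ⊃ (v ∨ w))) ≡ ((w ≡ v) ⊃ u))) ≡ (¬(u ⊃ (u ≡ w)) ⊃ ¬(u ∨ (w ⊃ u))) = 1/2 ≡ 1/2 = 1/2
¬w = ¬1/2 = 1/2
w ≡ ¬w = 1/2 ≡ 1/2 = 1/2
v ⊃ w = 1/2 ⊃ 1/2 = 1/2
(w ≡ ¬w) ∨ (v ⊃ w) = 1/2 ∨ 1/2 = 1/2
¬v = ¬1/2 = 1/2
¬v ≡ u = 1/2 ≡ 1/2 = 1/2
((w ≡ ¬w) ∨ (v ⊃ w)) ⊃ (¬v ≡ u) = 1/2 ⊃ 1/2 = 1/2
w ⊃ v = 1/2 ⊃ 1/2 = 1/2
(w ⊃ v) ∨ u = 1/2 ∨ 1/2 = 1/2
¬((w ⊃ v) ∨ u) = ¬1/2 = 1/2
w ⊃ v = 1/2 ⊃ 1/2 = 1/2
v ≡ u = 1/2 ≡ 1/2 = 1/2
(w ⊃ v) ≡ (v ≡ u) = 1/2 ≡ 1/2 = 1/2
¬((w ⊃ v) ≡ (v ≡ u)) = ¬1/2 = 1/2
w ∨ w = 1/2 ∨ 1/2 = 1/2
(w ∨ w) ⊃ w = 1/2 ⊃ 1/2 = 1/2
¬((w ⊃ v) ≡ (v ≡ u)) ≡ ((w ∨ w) ⊃ w) = 1/2 ≡ 1/2 = 1/2
¬((w ⊃ v) ∨ u) ∨ (¬((w ⊃ v) ≡ (v ≡ u)) ≡ ((w ∨ w) ⊃ w)) = 1/2 ∨ 1/2 = 1/2
(((w ≡ ¬w) ∨ (v ⊃ w)) ⊃ (¬v ≡ u)) ⊃ (¬((w ⊃ v) ∨ u) ∨ (¬((w ⊃ v) ≡ (v ≡ u)) ≡ ((w ∨ w) ⊃ w))) = 1/2 ⊃ 1/2 = 1/2
((¬¬¬(v ∨ w) ≡ ((v ∨ (w ⊃ (v ∨ w))) ≡ ((w ≡ v) ⊃ u))) ≡ (¬(u ⊃ (u ≡ w)) ⊃ ¬(u ∨ (w ⊃ u)))) ⊃ ((((w ≡ ¬w) ∨ (v ⊃ w)) ⊃ (¬v ≡ u)) ⊃ (¬((w ⊃ v) ∨ u) ∨ (¬((w ⊃ v) ≡ (v ≡ u)) ≡ ((w ∨ w) ⊃ w)))) = 1/2 ⊃ 1/2 = 1/2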